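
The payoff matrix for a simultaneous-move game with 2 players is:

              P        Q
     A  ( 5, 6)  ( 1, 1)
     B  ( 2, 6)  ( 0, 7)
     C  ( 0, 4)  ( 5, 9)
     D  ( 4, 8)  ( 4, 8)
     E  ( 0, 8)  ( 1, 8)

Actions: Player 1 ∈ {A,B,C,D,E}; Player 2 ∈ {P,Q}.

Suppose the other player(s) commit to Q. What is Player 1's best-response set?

P1 best: {C}

u_1(A vs Q) = 1
u_1(B vs Q) = 0
u_1(C vs Q) = 5
u_1(D vs Q) = 4
u_1(E vs Q) = 1
max payoff 5 at {C}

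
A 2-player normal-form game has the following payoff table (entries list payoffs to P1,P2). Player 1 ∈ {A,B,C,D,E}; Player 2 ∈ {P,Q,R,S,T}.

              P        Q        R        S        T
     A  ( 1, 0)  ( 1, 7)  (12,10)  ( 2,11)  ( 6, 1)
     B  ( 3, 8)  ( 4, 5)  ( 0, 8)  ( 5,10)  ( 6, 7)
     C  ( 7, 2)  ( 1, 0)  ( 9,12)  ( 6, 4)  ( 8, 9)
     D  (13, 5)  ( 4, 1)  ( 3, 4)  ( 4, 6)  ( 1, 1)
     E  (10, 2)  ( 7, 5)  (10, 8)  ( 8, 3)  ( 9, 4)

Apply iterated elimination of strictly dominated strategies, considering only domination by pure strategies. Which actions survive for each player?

Remaining: P1:{A,E} P2:{R,S}

P1 drop B (E beats it: P:10>3 Q:7>4 R:10>0 S:8>5 T:9>6)
P1 drop C (E beats it: P:10>7 Q:7>1 R:10>9 S:8>6 T:9>8)
P2 drop P (S beats it: A:11>0 D:6>5 E:3>2)
P1 drop D (E beats it: Q:7>4 R:10>3 S:8>4 T:9>1)
P2 drop Q (R beats it: A:10>7 E:8>5)
P2 drop T (R beats it: A:10>1 E:8>4)
P1→{A,E} P2→{R,S}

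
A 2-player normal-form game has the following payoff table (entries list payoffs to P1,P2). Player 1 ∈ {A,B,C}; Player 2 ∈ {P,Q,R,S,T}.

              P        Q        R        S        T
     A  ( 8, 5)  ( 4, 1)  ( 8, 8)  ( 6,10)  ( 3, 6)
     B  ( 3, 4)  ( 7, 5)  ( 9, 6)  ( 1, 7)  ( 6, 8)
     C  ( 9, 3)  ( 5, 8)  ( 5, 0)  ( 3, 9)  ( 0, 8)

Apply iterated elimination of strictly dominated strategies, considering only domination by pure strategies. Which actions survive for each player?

IESDS → P1:{A,B} P2:{S,T}

P2 drop P (S beats it: A:10>5 B:7>4 C:9>3)
P2 drop Q (S beats it: A:10>1 B:7>5 C:9>8)
P1 drop C (A beats it: R:8>5 S:6>3 T:3>0)
P2 drop R (S beats it: A:10>8 B:7>6)
P1→{A,B} P2→{S,T}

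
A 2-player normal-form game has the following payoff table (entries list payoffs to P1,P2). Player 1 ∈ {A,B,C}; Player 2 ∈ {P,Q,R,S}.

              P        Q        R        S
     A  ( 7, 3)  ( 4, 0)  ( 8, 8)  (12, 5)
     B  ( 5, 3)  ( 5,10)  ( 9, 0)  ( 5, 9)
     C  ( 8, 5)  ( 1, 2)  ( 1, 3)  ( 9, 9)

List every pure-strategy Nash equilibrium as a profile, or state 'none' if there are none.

PSNE = {(B,Q)}

(A,P): not NE [P1→C gives 8>7; P2→R gives 8>3]
(A,Q): not NE [P1→B gives 5>4; P2→R gives 8>0]
(A,R): not NE [P1→B gives 9>8]
(A,S): not NE [P2→R gives 8>5]
(B,P): not NE [P1→C gives 8>5; P2→Q gives 10>3]
(B,Q): NE
(B,R): not NE [P2→Q gives 10>0]
(B,S): not NE [P1→A gives 12>5; P2→Q gives 10>9]
(C,P): not NE [P2→S gives 9>5]
(C,Q): not NE [P1→B gives 5>1; P2→S gives 9>2]
(C,R): not NE [P1→B gives 9>1; P2→S gives 9>3]
(C,S): not NE [P1→A gives 12>9]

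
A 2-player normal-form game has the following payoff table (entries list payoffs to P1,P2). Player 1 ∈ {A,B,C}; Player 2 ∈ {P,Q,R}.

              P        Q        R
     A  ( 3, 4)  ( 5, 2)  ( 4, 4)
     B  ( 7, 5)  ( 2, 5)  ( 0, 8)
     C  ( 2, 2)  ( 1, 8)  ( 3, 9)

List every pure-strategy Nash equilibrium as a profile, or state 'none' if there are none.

(A,P): not NE [P1→B gives 7>3]
(A,Q): not NE [P2→R gives 4>2]
(A,R): NE
(B,P): not NE [P2→R gives 8>5]
(B,Q): not NE [P1→A gives 5>2; P2→R gives 8>5]
(B,R): not NE [P1→A gives 4>0]
(C,P): not NE [P1→B gives 7>2; P2→R gives 9>2]
(C,Q): not NE [P1→A gives 5>1; P2→R gives 9>8]
(C,R): not NE [P1→A gives 4>3]

NE set: (A,R)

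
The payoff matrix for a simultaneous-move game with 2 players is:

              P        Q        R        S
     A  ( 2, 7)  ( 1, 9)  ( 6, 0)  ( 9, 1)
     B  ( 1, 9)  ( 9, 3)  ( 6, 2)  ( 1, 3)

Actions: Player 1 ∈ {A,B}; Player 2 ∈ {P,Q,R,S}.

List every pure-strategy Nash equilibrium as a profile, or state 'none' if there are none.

(A,P): not NE [P2→Q gives 9>7]
(A,Q): not NE [P1→B gives 9>1]
(A,R): not NE [P2→Q gives 9>0]
(A,S): not NE [P2→Q gives 9>1]
(B,P): not NE [P1→A gives 2>1]
(B,Q): not NE [P2→P gives 9>3]
(B,R): not NE [P2→P gives 9>2]
(B,S): not NE [P1→A gives 9>1; P2→P gives 9>3]

No pure NE.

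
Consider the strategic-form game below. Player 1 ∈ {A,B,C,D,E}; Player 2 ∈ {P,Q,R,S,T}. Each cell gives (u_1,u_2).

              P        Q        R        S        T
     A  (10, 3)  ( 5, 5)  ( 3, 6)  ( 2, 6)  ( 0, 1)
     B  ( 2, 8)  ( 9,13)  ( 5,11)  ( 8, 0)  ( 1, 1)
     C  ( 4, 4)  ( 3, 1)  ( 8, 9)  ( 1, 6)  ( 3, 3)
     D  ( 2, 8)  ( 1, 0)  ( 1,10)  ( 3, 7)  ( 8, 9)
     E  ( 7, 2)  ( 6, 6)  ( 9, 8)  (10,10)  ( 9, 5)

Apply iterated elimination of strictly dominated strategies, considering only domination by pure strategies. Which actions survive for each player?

Survivors P1:{B,E} P2:{Q,R,S}

P1 drop C (E beats it: P:7>4 Q:6>3 R:9>8 S:10>1 T:9>3)
P1 drop D (E beats it: P:7>2 Q:6>1 R:9>1 S:10>3 T:9>8)
P2 drop P (Q beats it: A:5>3 B:13>8 E:6>2)
P1 drop A (B beats it: Q:9>5 R:5>3 S:8>2 T:1>0)
P2 drop T (Q beats it: B:13>1 E:6>5)
P1→{B,E} P2→{Q,R,S}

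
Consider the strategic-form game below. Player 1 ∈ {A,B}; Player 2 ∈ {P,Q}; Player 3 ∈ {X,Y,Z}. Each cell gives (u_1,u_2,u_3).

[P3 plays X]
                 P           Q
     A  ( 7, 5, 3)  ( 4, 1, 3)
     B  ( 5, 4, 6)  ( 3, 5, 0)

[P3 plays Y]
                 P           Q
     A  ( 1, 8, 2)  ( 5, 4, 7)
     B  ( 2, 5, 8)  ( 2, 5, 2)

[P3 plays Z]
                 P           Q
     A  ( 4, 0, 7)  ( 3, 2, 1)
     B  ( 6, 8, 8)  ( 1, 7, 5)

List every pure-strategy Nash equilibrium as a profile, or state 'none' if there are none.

Nash profiles: (B,P,Y), (B,P,Z)

(A,P,X): not NE [P3→Z gives 7>3]
(A,P,Y): not NE [P1→B gives 2>1; P3→Z gives 7>2]
(A,P,Z): not NE [P1→B gives 6>4; P2→Q gives 2>0]
(A,Q,X): not NE [P2→P gives 5>1; P3→Y gives 7>3]
(A,Q,Y): not NE [P2→P gives 8>4]
(A,Q,Z): not NE [P3→Y gives 7>1]
(B,P,X): not NE [P1→A gives 7>5; P2→Q gives 5>4; P3→Z gives 8>6]
(B,P,Y): NE
(B,P,Z): NE
(B,Q,X): not NE [P1→A gives 4>3; P3→Z gives 5>0]
(B,Q,Y): not NE [P1→A gives 5>2; P3→Z gives 5>2]
(B,Q,Z): not NE [P1→A gives 3>1; P2→P gives 8>7]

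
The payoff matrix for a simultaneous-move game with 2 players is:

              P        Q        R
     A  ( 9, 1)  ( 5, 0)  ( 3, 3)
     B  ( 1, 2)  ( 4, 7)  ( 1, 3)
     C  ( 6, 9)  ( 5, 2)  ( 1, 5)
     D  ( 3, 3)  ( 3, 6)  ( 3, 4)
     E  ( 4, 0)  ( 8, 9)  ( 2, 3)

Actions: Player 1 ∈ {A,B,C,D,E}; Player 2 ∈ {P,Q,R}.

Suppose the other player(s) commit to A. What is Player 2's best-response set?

u_2(P vs A) = 1
u_2(Q vs A) = 0
u_2(R vs A) = 3
max payoff 3 at {R}

BR_2 = {R}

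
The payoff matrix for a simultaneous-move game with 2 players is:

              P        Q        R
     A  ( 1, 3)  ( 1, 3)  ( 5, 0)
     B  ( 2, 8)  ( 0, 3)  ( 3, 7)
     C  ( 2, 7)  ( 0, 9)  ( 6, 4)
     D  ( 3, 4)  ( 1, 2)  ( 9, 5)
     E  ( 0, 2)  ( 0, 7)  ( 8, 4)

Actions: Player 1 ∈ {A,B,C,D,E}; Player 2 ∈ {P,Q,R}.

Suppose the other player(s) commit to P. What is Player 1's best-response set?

P1 best: {D}

u_1(A vs P) = 1
u_1(B vs P) = 2
u_1(C vs P) = 2
u_1(D vs P) = 3
u_1(E vs P) = 0
max payoff 3 at {D}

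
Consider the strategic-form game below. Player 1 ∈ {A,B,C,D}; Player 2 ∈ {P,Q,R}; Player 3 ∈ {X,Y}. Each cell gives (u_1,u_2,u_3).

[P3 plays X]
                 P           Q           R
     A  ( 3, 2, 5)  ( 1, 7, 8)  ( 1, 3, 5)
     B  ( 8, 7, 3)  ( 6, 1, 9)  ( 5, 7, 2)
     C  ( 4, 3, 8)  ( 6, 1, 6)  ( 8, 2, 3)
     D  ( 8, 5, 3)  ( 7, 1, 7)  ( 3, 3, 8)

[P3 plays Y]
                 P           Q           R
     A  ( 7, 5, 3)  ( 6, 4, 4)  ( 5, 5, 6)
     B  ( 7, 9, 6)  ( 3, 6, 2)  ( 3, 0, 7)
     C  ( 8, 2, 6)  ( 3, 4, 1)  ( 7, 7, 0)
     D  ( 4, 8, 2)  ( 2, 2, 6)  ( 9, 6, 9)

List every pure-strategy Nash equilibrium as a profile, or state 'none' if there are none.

NE set: (D,P,X)

(A,P,X): not NE [P1→D gives 8>3; P2→Q gives 7>2]
(A,P,Y): not NE [P1→C gives 8>7; P3→X gives 5>3]
(A,Q,X): not NE [P1→D gives 7>1]
(A,Q,Y): not NE [P2→R gives 5>4; P3→X gives 8>4]
(A,R,X): not NE [P1→C gives 8>1; P2→Q gives 7>3; P3→Y gives 6>5]
(A,R,Y): not NE [P1→D gives 9>5]
(B,P,X): not NE [P3→Y gives 6>3]
(B,P,Y): not NE [P1→C gives 8>7]
(B,Q,X): not NE [P1→D gives 7>6; P2→R gives 7>1]
(B,Q,Y): not NE [P1→A gives 6>3; P2→P gives 9>6; P3→X gives 9>2]
(B,R,X): not NE [P1→C gives 8>5; P3→Y gives 7>2]
(B,R,Y): not NE [P1→D gives 9>3; P2→P gives 9>0]
(C,P,X): not NE [P1→D gives 8>4]
(C,P,Y): not NE [P2→R gives 7>2; P3→X gives 8>6]
(C,Q,X): not NE [P1→D gives 7>6; P2→P gives 3>1]
(C,Q,Y): not NE [P1→A gives 6>3; P2→R gives 7>4; P3→X gives 6>1]
(C,R,X): not NE [P2→P gives 3>2]
(C,R,Y): not NE [P1→D gives 9>7; P3→X gives 3>0]
(D,P,X): NE
(D,P,Y): not NE [P1→C gives 8>4; P3→X gives 3>2]
(D,Q,X): not NE [P2→P gives 5>1]
(D,Q,Y): not NE [P1→A gives 6>2; P2→P gives 8>2; P3→X gives 7>6]
(D,R,X): not NE [P1→C gives 8>3; P2→P gives 5>3; P3→Y gives 9>8]
(D,R,Y): not NE [P2→P gives 8>6]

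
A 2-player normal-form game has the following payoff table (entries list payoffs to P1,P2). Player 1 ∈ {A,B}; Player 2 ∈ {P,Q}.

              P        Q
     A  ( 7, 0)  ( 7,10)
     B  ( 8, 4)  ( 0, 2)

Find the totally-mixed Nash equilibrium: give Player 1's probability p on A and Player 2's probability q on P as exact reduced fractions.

P1 indiff ⇒ q·7+(1-q)·7 = q·8+(1-q)·0 ⇒ q(-1) = (1-q)(-7) ⇒ q = 7/8
P2 indiff ⇒ p·0+(1-p)·4 = p·10+(1-p)·2 ⇒ p(-10) = (1-p)(-2) ⇒ p = 1/6

(p,q) = (1/6, 7/8)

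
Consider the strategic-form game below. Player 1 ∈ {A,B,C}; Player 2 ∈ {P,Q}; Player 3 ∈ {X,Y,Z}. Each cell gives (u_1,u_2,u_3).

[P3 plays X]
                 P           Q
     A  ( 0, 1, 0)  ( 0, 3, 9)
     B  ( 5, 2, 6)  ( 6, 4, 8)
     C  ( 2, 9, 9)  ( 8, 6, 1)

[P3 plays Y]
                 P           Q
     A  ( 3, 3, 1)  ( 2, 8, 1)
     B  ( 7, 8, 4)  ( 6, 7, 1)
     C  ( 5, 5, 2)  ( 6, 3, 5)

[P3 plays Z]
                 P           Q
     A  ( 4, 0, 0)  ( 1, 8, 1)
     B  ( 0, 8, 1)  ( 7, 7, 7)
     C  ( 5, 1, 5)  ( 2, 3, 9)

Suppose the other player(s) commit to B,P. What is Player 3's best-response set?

P3 best: {X}

u_3(X vs B,P) = 6
u_3(Y vs B,P) = 4
u_3(Z vs B,P) = 1
max payoff 6 at {X}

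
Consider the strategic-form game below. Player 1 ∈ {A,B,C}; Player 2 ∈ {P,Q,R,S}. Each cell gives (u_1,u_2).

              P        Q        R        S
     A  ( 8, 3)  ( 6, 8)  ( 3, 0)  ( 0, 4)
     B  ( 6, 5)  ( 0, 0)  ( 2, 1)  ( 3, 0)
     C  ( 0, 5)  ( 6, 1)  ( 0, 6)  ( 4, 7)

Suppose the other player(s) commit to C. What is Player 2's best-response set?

u_2(P vs C) = 5
u_2(Q vs C) = 1
u_2(R vs C) = 6
u_2(S vs C) = 7
max payoff 7 at {S}

P2 best: {S}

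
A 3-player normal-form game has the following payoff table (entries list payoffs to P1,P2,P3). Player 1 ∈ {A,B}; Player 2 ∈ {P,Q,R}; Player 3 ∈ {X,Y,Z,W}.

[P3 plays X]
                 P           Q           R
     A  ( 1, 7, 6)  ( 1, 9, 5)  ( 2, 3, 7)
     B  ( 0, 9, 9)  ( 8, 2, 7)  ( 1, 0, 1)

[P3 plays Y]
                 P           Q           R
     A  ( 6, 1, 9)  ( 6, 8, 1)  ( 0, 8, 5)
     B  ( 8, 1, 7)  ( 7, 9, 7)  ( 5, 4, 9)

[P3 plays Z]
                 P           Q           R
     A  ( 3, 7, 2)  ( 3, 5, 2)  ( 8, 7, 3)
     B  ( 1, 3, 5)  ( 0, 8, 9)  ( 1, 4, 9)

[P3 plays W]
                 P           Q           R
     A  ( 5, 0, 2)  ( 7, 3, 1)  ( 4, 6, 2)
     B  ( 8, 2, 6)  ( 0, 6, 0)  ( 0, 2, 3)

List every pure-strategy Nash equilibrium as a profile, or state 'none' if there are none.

(A,P,X): not NE [P2→Q gives 9>7; P3→Y gives 9>6]
(A,P,Y): not NE [P1→B gives 8>6; P2→R gives 8>1]
(A,P,Z): not NE [P3→Y gives 9>2]
(A,P,W): not NE [P1→B gives 8>5; P2→R gives 6>0; P3→Y gives 9>2]
(A,Q,X): not NE [P1→B gives 8>1]
(A,Q,Y): not NE [P1→B gives 7>6; P3→X gives 5>1]
(A,Q,Z): not NE [P2→R gives 7>5; P3→X gives 5>2]
(A,Q,W): not NE [P2→R gives 6>3; P3→X gives 5>1]
(A,R,X): not NE [P2→Q gives 9>3]
(A,R,Y): not NE [P1→B gives 5>0; P3→X gives 7>5]
(A,R,Z): not NE [P3→X gives 7>3]
(A,R,W): not NE [P3→X gives 7>2]
(B,P,X): not NE [P1→A gives 1>0]
(B,P,Y): not NE [P2→Q gives 9>1; P3→X gives 9>7]
(B,P,Z): not NE [P1→A gives 3>1; P2→Q gives 8>3; P3→X gives 9>5]
(B,P,W): not NE [P2→Q gives 6>2; P3→X gives 9>6]
(B,Q,X): not NE [P2→P gives 9>2; P3→Z gives 9>7]
(B,Q,Y): not NE [P3→Z gives 9>7]
(B,Q,Z): not NE [P1→A gives 3>0]
(B,Q,W): not NE [P1→A gives 7>0; P3→Z gives 9>0]
(B,R,X): not NE [P1→A gives 2>1; P2→P gives 9>0; P3→Z gives 9>1]
(B,R,Y): not NE [P2→Q gives 9>4]
(B,R,Z): not NE [P1→A gives 8>1; P2→Q gives 8>4]
(B,R,W): not NE [P1→A gives 4>0; P2→Q gives 6>2; P3→Z gives 9>3]

Equilibria: none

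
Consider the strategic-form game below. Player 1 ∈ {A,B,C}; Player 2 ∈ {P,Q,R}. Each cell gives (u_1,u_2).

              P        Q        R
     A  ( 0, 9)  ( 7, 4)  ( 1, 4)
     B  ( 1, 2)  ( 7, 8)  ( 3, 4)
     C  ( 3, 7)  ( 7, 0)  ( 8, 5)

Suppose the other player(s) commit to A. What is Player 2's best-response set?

u_2(P vs A) = 9
u_2(Q vs A) = 4
u_2(R vs A) = 4
max payoff 9 at {P}

P2 best: {P}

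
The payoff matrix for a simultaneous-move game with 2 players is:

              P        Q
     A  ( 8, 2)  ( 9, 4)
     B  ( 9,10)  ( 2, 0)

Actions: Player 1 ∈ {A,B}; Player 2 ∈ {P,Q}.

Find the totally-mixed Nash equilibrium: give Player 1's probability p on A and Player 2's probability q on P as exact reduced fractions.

P1 indiff ⇒ q·8+(1-q)·9 = q·9+(1-q)·2 ⇒ q(-1) = (1-q)(-7) ⇒ q = 7/8
P2 indiff ⇒ p·2+(1-p)·10 = p·4+(1-p)·0 ⇒ p(-2) = (1-p)(-10) ⇒ p = 5/6

P1 mixes 5/6 on A; P2 mixes 7/8 on P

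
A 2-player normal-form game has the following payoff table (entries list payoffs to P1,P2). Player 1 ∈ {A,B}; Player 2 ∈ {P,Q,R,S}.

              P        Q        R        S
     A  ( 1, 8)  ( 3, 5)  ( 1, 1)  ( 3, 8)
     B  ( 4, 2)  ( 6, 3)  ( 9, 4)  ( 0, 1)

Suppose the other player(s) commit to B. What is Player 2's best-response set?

P2 best: {R}

u_2(P vs B) = 2
u_2(Q vs B) = 3
u_2(R vs B) = 4
u_2(S vs B) = 1
max payoff 4 at {R}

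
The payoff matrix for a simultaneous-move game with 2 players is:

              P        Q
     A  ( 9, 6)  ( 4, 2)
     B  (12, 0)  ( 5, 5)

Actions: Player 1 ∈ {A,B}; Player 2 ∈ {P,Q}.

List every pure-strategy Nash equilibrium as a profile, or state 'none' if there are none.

Nash profiles: (B,Q)

(A,P): not NE [P1→B gives 12>9]
(A,Q): not NE [P1→B gives 5>4; P2→P gives 6>2]
(B,P): not NE [P2→Q gives 5>0]
(B,Q): NE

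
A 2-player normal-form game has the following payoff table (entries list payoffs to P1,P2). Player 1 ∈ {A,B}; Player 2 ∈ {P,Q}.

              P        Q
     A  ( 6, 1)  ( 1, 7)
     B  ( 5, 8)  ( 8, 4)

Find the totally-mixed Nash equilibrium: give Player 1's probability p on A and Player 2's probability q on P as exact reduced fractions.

P1 indiff ⇒ q·6+(1-q)·1 = q·5+(1-q)·8 ⇒ q(1) = (1-q)(7) ⇒ q = 7/8
P2 indiff ⇒ p·1+(1-p)·8 = p·7+(1-p)·4 ⇒ p(-6) = (1-p)(-4) ⇒ p = 2/5

p=2/5, q=7/8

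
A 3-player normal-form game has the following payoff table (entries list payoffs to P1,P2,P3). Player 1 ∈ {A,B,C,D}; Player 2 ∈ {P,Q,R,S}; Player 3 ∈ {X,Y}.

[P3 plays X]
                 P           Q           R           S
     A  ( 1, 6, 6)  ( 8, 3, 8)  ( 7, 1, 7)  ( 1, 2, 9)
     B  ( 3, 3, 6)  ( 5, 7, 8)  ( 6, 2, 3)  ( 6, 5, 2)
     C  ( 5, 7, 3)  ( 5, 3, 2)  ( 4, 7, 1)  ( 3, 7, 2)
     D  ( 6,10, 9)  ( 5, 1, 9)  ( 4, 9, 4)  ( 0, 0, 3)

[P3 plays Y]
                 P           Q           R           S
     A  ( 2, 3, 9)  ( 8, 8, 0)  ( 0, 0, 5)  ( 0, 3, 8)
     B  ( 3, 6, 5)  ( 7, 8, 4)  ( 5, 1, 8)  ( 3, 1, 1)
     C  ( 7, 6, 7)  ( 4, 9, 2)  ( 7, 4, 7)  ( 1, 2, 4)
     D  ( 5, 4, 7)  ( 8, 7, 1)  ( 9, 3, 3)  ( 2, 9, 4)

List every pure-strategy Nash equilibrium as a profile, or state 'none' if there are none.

NE set: (D,P,X)

(A,P,X): not NE [P1→D gives 6>1; P3→Y gives 9>6]
(A,P,Y): not NE [P1→C gives 7>2; P2→Q gives 8>3]
(A,Q,X): not NE [P2→P gives 6>3]
(A,Q,Y): not NE [P3→X gives 8>0]
(A,R,X): not NE [P2→P gives 6>1]
(A,R,Y): not NE [P1→D gives 9>0; P2→Q gives 8>0; P3→X gives 7>5]
(A,S,X): not NE [P1→B gives 6>1; P2→P gives 6>2]
(A,S,Y): not NE [P1→B gives 3>0; P2→Q gives 8>3; P3→X gives 9>8]
(B,P,X): not NE [P1→D gives 6>3; P2→Q gives 7>3]
(B,P,Y): not NE [P1→C gives 7>3; P2→Q gives 8>6; P3→X gives 6>5]
(B,Q,X): not NE [P1→A gives 8>5]
(B,Q,Y): not NE [P1→D gives 8>7; P3→X gives 8>4]
(B,R,X): not NE [P1→A gives 7>6; P2→Q gives 7>2; P3→Y gives 8>3]
(B,R,Y): not NE [P1→D gives 9>5; P2→Q gives 8>1]
(B,S,X): not NE [P2→Q gives 7>5]
(B,S,Y): not NE [P2→Q gives 8>1; P3→X gives 2>1]
(C,P,X): not NE [P1→D gives 6>5; P3→Y gives 7>3]
(C,P,Y): not NE [P2→Q gives 9>6]
(C,Q,X): not NE [P1→A gives 8>5; P2→S gives 7>3]
(C,Q,Y): not NE [P1→D gives 8>4]
(C,R,X): not NE [P1→A gives 7>4; P3→Y gives 7>1]
(C,R,Y): not NE [P1→D gives 9>7; P2→Q gives 9>4]
(C,S,X): not NE [P1→B gives 6>3; P3→Y gives 4>2]
(C,S,Y): not NE [P1→B gives 3>1; P2→Q gives 9>2]
(D,P,X): NE
(D,P,Y): not NE [P1→C gives 7>5; P2→S gives 9>4; P3→X gives 9>7]
(D,Q,X): not NE [P1→A gives 8>5; P2→P gives 10>1]
(D,Q,Y): not NE [P2→S gives 9>7; P3→X gives 9>1]
(D,R,X): not NE [P1→A gives 7>4; P2→P gives 10>9]
(D,R,Y): not NE [P2→S gives 9>3; P3→X gives 4>3]
(D,S,X): not NE [P1→B gives 6>0; P2→P gives 10>0; P3→Y gives 4>3]
(D,S,Y): not NE [P1→B gives 3>2]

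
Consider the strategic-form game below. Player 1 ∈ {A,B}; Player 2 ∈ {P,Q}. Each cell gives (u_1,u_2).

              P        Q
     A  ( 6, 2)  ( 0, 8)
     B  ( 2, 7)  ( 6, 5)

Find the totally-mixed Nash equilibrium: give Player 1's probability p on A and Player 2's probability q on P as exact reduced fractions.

P1 indiff ⇒ q·6+(1-q)·0 = q·2+(1-q)·6 ⇒ q(4) = (1-q)(6) ⇒ q = 3/5
P2 indiff ⇒ p·2+(1-p)·7 = p·8+(1-p)·5 ⇒ p(-6) = (1-p)(-2) ⇒ p = 1/4

P1 mixes 1/4 on A; P2 mixes 3/5 on P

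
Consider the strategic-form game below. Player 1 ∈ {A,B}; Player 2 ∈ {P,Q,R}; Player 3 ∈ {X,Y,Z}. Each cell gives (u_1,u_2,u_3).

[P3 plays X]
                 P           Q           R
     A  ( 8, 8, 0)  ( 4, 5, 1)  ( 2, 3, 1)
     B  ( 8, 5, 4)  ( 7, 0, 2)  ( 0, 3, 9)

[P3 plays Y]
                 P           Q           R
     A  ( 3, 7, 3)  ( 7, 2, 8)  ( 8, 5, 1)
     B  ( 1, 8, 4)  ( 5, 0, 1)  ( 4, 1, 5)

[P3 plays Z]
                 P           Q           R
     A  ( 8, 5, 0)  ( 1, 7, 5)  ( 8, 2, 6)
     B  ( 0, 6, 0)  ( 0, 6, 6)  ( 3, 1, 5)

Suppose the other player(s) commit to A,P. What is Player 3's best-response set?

argmax u_3 = {Y}

u_3(X vs A,P) = 0
u_3(Y vs A,P) = 3
u_3(Z vs A,P) = 0
max payoff 3 at {Y}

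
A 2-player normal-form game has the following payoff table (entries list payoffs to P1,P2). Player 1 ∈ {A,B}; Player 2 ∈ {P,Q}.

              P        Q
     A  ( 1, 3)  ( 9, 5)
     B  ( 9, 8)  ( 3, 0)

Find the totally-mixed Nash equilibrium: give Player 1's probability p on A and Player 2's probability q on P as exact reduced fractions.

(p,q) = (4/5, 3/7)

P1 indiff ⇒ q·1+(1-q)·9 = q·9+(1-q)·3 ⇒ q(-8) = (1-q)(-6) ⇒ q = 3/7
P2 indiff ⇒ p·3+(1-p)·8 = p·5+(1-p)·0 ⇒ p(-2) = (1-p)(-8) ⇒ p = 4/5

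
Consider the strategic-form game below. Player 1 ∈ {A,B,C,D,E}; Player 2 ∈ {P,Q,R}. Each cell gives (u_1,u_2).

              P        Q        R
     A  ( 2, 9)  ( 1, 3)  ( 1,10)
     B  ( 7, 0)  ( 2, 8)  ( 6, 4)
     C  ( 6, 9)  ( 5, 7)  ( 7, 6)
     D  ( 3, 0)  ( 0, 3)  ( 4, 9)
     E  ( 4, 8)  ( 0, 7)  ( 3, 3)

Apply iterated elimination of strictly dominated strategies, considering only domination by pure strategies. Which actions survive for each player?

Survivors P1:{B,C} P2:{P,Q}

P1 drop A (B beats it: P:7>2 Q:2>1 R:6>1)
P1 drop D (B beats it: P:7>3 Q:2>0 R:6>4)
P1 drop E (B beats it: P:7>4 Q:2>0 R:6>3)
P2 drop R (Q beats it: B:8>4 C:7>6)
P1→{B,C} P2→{P,Q}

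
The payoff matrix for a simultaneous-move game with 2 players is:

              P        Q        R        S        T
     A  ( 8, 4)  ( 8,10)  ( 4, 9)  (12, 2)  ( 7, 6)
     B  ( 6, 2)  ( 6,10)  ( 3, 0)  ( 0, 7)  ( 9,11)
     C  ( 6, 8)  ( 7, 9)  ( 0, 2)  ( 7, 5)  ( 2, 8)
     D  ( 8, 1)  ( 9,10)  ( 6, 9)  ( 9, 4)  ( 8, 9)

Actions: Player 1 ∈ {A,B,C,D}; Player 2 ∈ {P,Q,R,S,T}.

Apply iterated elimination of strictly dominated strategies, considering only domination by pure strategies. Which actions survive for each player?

P1 drop C (A beats it: P:8>6 Q:8>7 R:4>0 S:12>7 T:7>2)
P2 drop P (Q beats it: A:10>4 B:10>2 D:10>1)
P2 drop R (Q beats it: A:10>9 B:10>0 D:10>9)
P2 drop S (Q beats it: A:10>2 B:10>7 D:10>4)
P1 drop A (D beats it: Q:9>8 T:8>7)
P1→{B,D} P2→{Q,T}

Survivors P1:{B,D} P2:{Q,T}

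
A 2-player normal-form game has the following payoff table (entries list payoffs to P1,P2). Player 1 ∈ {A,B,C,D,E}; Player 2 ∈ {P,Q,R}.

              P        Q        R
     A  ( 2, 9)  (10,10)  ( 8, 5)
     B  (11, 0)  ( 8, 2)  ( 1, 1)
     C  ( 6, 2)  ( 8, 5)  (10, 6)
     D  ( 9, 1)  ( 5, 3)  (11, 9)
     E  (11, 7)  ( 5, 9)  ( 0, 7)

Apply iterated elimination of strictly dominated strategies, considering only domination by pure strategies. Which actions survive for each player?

Remaining: P1:{A,C,D} P2:{Q,R}

P2 drop P (Q beats it: A:10>9 B:2>0 C:5>2 D:3>1 E:9>7)
P1 drop B (A beats it: Q:10>8 R:8>1)
P1 drop E (A beats it: Q:10>5 R:8>0)
P1→{A,C,D} P2→{Q,R}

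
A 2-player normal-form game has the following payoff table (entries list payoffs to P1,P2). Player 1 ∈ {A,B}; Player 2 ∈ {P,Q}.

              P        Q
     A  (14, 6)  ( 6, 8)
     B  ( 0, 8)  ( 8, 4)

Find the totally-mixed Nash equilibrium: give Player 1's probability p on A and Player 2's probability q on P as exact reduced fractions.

P1 indiff ⇒ q·14+(1-q)·6 = q·0+(1-q)·8 ⇒ q(14) = (1-q)(2) ⇒ q = 1/8
P2 indiff ⇒ p·6+(1-p)·8 = p·8+(1-p)·4 ⇒ p(-2) = (1-p)(-4) ⇒ p = 2/3

P1 mixes 2/3 on A; P2 mixes 1/8 on P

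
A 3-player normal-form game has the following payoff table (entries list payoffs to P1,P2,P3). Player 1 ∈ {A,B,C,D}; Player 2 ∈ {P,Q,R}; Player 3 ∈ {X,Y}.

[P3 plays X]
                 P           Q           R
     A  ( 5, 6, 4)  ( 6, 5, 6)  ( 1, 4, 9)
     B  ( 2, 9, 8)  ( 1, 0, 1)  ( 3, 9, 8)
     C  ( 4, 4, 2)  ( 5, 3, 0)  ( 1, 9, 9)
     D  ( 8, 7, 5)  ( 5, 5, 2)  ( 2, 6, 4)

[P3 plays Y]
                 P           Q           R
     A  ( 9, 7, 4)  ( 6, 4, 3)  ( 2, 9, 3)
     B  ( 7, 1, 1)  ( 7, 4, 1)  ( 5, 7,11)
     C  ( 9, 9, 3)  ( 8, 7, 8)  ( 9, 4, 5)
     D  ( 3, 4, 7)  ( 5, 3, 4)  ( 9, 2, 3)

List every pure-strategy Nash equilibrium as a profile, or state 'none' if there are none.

(A,P,X): not NE [P1→D gives 8>5]
(A,P,Y): not NE [P2→R gives 9>7]
(A,Q,X): not NE [P2→P gives 6>5]
(A,Q,Y): not NE [P1→C gives 8>6; P2→R gives 9>4; P3→X gives 6>3]
(A,R,X): not NE [P1→B gives 3>1; P2→P gives 6>4]
(A,R,Y): not NE [P1→D gives 9>2; P3→X gives 9>3]
(B,P,X): not NE [P1→D gives 8>2]
(B,P,Y): not NE [P1→C gives 9>7; P2→R gives 7>1; P3→X gives 8>1]
(B,Q,X): not NE [P1→A gives 6>1; P2→R gives 9>0]
(B,Q,Y): not NE [P1→C gives 8>7; P2→R gives 7>4]
(B,R,X): not NE [P3→Y gives 11>8]
(B,R,Y): not NE [P1→D gives 9>5]
(C,P,X): not NE [P1→D gives 8>4; P2→R gives 9>4; P3→Y gives 3>2]
(C,P,Y): NE
(C,Q,X): not NE [P1→A gives 6>5; P2→R gives 9>3; P3→Y gives 8>0]
(C,Q,Y): not NE [P2→P gives 9>7]
(C,R,X): not NE [P1→B gives 3>1]
(C,R,Y): not NE [P2→P gives 9>4; P3→X gives 9>5]
(D,P,X): not NE [P3→Y gives 7>5]
(D,P,Y): not NE [P1→C gives 9>3]
(D,Q,X): not NE [P1→A gives 6>5; P2→P gives 7>5; P3→Y gives 4>2]
(D,Q,Y): not NE [P1→C gives 8>5; P2→P gives 4>3]
(D,R,X): not NE [P1→B gives 3>2; P2→P gives 7>6]
(D,R,Y): not NE [P2→P gives 4>2; P3→X gives 4>3]

PSNE = {(C,P,Y)}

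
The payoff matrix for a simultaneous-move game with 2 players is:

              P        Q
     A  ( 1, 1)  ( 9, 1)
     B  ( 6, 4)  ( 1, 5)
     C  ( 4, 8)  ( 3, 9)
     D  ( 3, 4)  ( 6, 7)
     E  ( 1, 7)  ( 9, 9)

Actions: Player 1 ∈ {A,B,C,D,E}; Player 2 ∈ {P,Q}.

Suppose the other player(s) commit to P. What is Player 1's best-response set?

argmax u_1 = {B}

u_1(A vs P) = 1
u_1(B vs P) = 6
u_1(C vs P) = 4
u_1(D vs P) = 3
u_1(E vs P) = 1
max payoff 6 at {B}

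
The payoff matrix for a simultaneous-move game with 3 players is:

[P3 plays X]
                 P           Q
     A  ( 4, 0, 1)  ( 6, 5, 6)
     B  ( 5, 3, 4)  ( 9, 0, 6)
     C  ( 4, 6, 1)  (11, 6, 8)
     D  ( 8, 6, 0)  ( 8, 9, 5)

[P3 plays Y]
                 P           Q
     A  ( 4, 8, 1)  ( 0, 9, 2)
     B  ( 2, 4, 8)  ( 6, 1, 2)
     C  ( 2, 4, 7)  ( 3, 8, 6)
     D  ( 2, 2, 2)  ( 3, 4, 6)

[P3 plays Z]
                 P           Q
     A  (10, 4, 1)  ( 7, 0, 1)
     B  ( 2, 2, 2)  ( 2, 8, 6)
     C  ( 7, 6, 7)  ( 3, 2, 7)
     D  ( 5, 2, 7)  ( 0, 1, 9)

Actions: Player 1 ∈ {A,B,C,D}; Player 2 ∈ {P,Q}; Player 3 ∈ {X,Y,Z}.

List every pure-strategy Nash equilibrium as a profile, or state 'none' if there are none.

Nash profiles: (A,P,Z), (C,Q,X)

(A,P,X): not NE [P1→D gives 8>4; P2→Q gives 5>0]
(A,P,Y): not NE [P2→Q gives 9>8]
(A,P,Z): NE
(A,Q,X): not NE [P1→C gives 11>6]
(A,Q,Y): not NE [P1→B gives 6>0; P3→X gives 6>2]
(A,Q,Z): not NE [P2→P gives 4>0; P3→X gives 6>1]
(B,P,X): not NE [P1→D gives 8>5; P3→Y gives 8>4]
(B,P,Y): not NE [P1→A gives 4>2]
(B,P,Z): not NE [P1→A gives 10>2; P2→Q gives 8>2; P3→Y gives 8>2]
(B,Q,X): not NE [P1→C gives 11>9; P2→P gives 3>0]
(B,Q,Y): not NE [P2→P gives 4>1; P3→Z gives 6>2]
(B,Q,Z): not NE [P1→A gives 7>2]
(C,P,X): not NE [P1→D gives 8>4; P3→Z gives 7>1]
(C,P,Y): not NE [P1→A gives 4>2; P2→Q gives 8>4]
(C,P,Z): not NE [P1→A gives 10>7]
(C,Q,X): NE
(C,Q,Y): not NE [P1→B gives 6>3; P3→X gives 8>6]
(C,Q,Z): not NE [P1→A gives 7>3; P2→P gives 6>2; P3→X gives 8>7]
(D,P,X): not NE [P2→Q gives 9>6; P3→Z gives 7>0]
(D,P,Y): not NE [P1→A gives 4>2; P2→Q gives 4>2; P3→Z gives 7>2]
(D,P,Z): not NE [P1→A gives 10>5]
(D,Q,X): not NE [P1→C gives 11>8; P3→Z gives 9>5]
(D,Q,Y): not NE [P1→B gives 6>3; P3→Z gives 9>6]
(D,Q,Z): not NE [P1→A gives 7>0; P2→P gives 2>1]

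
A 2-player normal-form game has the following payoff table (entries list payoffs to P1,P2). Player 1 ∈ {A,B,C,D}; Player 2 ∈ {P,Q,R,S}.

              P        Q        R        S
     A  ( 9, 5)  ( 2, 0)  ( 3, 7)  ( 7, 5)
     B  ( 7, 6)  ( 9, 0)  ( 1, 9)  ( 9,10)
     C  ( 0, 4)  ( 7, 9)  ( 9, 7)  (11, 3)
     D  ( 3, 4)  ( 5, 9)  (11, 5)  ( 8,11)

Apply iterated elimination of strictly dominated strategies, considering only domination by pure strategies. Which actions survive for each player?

P2 drop P (R beats it: A:7>5 B:9>6 C:7>4 D:5>4)
P1 drop A (C beats it: Q:7>2 R:9>3 S:11>7)
P1→{B,C,D} P2→{Q,R,S}

Remaining: P1:{B,C,D} P2:{Q,R,S}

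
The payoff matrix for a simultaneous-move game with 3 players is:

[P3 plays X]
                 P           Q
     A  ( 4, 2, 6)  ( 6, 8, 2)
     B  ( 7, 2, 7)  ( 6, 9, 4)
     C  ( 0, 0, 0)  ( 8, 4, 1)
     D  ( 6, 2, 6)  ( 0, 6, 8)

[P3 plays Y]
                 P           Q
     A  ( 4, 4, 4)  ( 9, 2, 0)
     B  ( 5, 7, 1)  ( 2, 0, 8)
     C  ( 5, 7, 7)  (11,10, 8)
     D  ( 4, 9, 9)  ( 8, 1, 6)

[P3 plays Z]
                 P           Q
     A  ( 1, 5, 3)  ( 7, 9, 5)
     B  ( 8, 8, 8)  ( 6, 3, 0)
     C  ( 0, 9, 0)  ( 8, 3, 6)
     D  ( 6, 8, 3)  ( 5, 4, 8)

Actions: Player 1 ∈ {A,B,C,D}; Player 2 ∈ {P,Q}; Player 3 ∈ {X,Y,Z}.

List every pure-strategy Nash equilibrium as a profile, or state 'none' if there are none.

(A,P,X): not NE [P1→B gives 7>4; P2→Q gives 8>2]
(A,P,Y): not NE [P1→C gives 5>4; P3→X gives 6>4]
(A,P,Z): not NE [P1→B gives 8>1; P2→Q gives 9>5; P3→X gives 6>3]
(A,Q,X): not NE [P1→C gives 8>6; P3→Z gives 5>2]
(A,Q,Y): not NE [P1→C gives 11>9; P2→P gives 4>2; P3→Z gives 5>0]
(A,Q,Z): not NE [P1→C gives 8>7]
(B,P,X): not NE [P2→Q gives 9>2; P3→Z gives 8>7]
(B,P,Y): not NE [P3→Z gives 8>1]
(B,P,Z): NE
(B,Q,X): not NE [P1→C gives 8>6; P3→Y gives 8>4]
(B,Q,Y): not NE [P1→C gives 11>2; P2→P gives 7>0]
(B,Q,Z): not NE [P1→C gives 8>6; P2→P gives 8>3; P3→Y gives 8>0]
(C,P,X): not NE [P1→B gives 7>0; P2→Q gives 4>0; P3→Y gives 7>0]
(C,P,Y): not NE [P2→Q gives 10>7]
(C,P,Z): not NE [P1→B gives 8>0; P3→Y gives 7>0]
(C,Q,X): not NE [P3→Y gives 8>1]
(C,Q,Y): NE
(C,Q,Z): not NE [P2→P gives 9>3; P3→Y gives 8>6]
(D,P,X): not NE [P1→B gives 7>6; P2→Q gives 6>2; P3→Y gives 9>6]
(D,P,Y): not NE [P1→C gives 5>4]
(D,P,Z): not NE [P1→B gives 8>6; P3→Y gives 9>3]
(D,Q,X): not NE [P1→C gives 8>0]
(D,Q,Y): not NE [P1→C gives 11>8; P2→P gives 9>1; P3→Z gives 8>6]
(D,Q,Z): not NE [P1→C gives 8>5; P2→P gives 8>4]

NE set: (B,P,Z), (C,Q,Y)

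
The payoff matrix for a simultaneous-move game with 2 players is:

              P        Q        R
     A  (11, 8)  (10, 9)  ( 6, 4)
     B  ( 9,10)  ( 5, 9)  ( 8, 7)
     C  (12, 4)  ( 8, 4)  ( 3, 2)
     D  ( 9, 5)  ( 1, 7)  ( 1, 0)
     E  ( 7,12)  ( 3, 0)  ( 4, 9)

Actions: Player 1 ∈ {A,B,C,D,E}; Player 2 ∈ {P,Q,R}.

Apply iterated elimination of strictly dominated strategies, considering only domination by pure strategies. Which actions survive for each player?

IESDS → P1:{A,C} P2:{P,Q}

P1 drop D (A beats it: P:11>9 Q:10>1 R:6>1)
P1 drop E (A beats it: P:11>7 Q:10>3 R:6>4)
P2 drop R (P beats it: A:8>4 B:10>7 C:4>2)
P1 drop B (A beats it: P:11>9 Q:10>5)
P1→{A,C} P2→{P,Q}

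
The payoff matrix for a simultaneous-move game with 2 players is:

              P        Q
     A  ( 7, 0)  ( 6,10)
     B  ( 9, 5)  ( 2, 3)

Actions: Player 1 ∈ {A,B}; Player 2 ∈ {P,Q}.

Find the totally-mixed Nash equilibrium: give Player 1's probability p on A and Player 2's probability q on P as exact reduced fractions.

(p,q) = (1/6, 2/3)

P1 indiff ⇒ q·7+(1-q)·6 = q·9+(1-q)·2 ⇒ q(-2) = (1-q)(-4) ⇒ q = 2/3
P2 indiff ⇒ p·0+(1-p)·5 = p·10+(1-p)·3 ⇒ p(-10) = (1-p)(-2) ⇒ p = 1/6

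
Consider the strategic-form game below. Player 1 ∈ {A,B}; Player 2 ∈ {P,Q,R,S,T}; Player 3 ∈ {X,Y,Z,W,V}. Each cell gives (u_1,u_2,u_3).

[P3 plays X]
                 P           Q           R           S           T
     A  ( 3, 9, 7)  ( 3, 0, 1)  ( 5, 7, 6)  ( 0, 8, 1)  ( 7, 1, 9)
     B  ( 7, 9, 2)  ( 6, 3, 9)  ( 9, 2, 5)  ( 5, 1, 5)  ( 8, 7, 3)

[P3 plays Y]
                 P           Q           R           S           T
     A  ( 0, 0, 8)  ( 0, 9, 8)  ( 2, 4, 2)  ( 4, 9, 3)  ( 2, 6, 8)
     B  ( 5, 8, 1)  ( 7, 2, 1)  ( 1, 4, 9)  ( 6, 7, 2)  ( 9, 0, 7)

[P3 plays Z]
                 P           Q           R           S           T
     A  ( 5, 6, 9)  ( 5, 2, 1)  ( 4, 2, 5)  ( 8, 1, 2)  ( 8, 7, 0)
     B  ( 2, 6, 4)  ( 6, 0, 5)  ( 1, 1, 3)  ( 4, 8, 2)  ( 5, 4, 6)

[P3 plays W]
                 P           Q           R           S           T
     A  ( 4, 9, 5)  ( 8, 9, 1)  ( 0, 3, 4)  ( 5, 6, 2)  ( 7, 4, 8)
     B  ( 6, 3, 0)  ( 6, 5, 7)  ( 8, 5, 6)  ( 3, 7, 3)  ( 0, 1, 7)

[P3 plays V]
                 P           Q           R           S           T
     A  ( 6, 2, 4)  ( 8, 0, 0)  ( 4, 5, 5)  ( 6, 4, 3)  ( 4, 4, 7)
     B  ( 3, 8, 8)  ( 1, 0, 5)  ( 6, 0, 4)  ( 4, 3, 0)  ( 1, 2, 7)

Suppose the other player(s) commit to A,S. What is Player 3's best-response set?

u_3(X vs A,S) = 1
u_3(Y vs A,S) = 3
u_3(Z vs A,S) = 2
u_3(W vs A,S) = 2
u_3(V vs A,S) = 3
max payoff 3 at {Y,V}

P3 best: {Y,V}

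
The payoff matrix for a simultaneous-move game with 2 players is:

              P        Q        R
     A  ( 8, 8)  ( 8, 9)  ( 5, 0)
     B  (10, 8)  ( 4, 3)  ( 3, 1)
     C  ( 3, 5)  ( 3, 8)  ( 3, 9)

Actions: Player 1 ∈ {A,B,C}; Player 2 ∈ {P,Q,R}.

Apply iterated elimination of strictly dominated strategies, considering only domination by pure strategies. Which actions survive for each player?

IESDS → P1:{A,B} P2:{P,Q}

P1 drop C (A beats it: P:8>3 Q:8>3 R:5>3)
P2 drop R (P beats it: A:8>0 B:8>1)
P1→{A,B} P2→{P,Q}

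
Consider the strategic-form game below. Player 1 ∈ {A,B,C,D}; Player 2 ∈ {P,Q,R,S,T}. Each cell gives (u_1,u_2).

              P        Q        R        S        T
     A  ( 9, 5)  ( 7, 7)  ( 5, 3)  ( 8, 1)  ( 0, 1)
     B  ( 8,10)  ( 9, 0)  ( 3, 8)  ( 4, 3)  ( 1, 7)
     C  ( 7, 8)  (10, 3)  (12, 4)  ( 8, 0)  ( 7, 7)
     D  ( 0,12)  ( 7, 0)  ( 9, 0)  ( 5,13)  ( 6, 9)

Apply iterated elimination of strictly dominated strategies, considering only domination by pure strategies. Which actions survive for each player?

Survivors P1:{A,B,C} P2:{P,Q}

P1 drop D (C beats it: P:7>0 Q:10>7 R:12>9 S:8>5 T:7>6)
P2 drop R (P beats it: A:5>3 B:10>8 C:8>4)
P2 drop S (P beats it: A:5>1 B:10>3 C:8>0)
P2 drop T (P beats it: A:5>1 B:10>7 C:8>7)
P1→{A,B,C} P2→{P,Q}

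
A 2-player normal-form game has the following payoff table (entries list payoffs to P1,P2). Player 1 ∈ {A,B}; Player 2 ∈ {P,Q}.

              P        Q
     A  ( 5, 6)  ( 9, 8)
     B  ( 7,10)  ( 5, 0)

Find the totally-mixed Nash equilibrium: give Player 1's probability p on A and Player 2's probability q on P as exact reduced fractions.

(p,q) = (5/6, 2/3)

P1 indiff ⇒ q·5+(1-q)·9 = q·7+(1-q)·5 ⇒ q(-2) = (1-q)(-4) ⇒ q = 2/3
P2 indiff ⇒ p·6+(1-p)·10 = p·8+(1-p)·0 ⇒ p(-2) = (1-p)(-10) ⇒ p = 5/6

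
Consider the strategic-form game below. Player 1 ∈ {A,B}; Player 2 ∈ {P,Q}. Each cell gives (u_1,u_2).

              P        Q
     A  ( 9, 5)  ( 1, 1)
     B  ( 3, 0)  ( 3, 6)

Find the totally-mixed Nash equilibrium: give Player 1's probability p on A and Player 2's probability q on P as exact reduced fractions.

p=3/5, q=1/4

P1 indiff ⇒ q·9+(1-q)·1 = q·3+(1-q)·3 ⇒ q(6) = (1-q)(2) ⇒ q = 1/4
P2 indiff ⇒ p·5+(1-p)·0 = p·1+(1-p)·6 ⇒ p(4) = (1-p)(6) ⇒ p = 3/5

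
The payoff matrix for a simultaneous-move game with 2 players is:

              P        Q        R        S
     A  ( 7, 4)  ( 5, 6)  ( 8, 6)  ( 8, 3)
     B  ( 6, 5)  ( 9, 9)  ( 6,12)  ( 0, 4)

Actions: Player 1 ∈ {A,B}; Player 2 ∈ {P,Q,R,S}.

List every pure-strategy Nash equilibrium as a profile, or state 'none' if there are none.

NE set: (A,R)

(A,P): not NE [P2→R gives 6>4]
(A,Q): not NE [P1→B gives 9>5]
(A,R): NE
(A,S): not NE [P2→R gives 6>3]
(B,P): not NE [P1→A gives 7>6; P2→R gives 12>5]
(B,Q): not NE [P2→R gives 12>9]
(B,R): not NE [P1→A gives 8>6]
(B,S): not NE [P1→A gives 8>0; P2→R gives 12>4]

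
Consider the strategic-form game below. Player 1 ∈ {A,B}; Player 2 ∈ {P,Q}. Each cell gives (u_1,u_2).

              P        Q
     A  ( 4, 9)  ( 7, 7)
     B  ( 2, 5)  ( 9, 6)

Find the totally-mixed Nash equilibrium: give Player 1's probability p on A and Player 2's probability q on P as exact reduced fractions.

p=1/3, q=1/2

P1 indiff ⇒ q·4+(1-q)·7 = q·2+(1-q)·9 ⇒ q(2) = (1-q)(2) ⇒ q = 1/2
P2 indiff ⇒ p·9+(1-p)·5 = p·7+(1-p)·6 ⇒ p(2) = (1-p)(1) ⇒ p = 1/3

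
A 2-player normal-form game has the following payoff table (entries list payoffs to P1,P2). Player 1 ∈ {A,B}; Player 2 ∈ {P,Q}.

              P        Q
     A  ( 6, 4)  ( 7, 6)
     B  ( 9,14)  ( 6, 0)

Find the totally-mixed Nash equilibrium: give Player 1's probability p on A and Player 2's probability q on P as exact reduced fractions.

(p,q) = (7/8, 1/4)

P1 indiff ⇒ q·6+(1-q)·7 = q·9+(1-q)·6 ⇒ q(-3) = (1-q)(-1) ⇒ q = 1/4
P2 indiff ⇒ p·4+(1-p)·14 = p·6+(1-p)·0 ⇒ p(-2) = (1-p)(-14) ⇒ p = 7/8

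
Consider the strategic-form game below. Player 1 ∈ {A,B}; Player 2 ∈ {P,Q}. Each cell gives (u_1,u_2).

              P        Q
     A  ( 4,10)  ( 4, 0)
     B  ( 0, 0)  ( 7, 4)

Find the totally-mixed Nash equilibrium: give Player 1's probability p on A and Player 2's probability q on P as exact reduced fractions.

P1 indiff ⇒ q·4+(1-q)·4 = q·0+(1-q)·7 ⇒ q(4) = (1-q)(3) ⇒ q = 3/7
P2 indiff ⇒ p·10+(1-p)·0 = p·0+(1-p)·4 ⇒ p(10) = (1-p)(4) ⇒ p = 2/7

p=2/7, q=3/7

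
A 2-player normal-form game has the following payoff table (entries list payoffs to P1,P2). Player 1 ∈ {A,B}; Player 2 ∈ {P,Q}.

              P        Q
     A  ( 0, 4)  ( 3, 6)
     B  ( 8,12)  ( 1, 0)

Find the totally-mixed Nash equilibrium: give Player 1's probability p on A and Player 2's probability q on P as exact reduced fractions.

(p,q) = (6/7, 1/5)

P1 indiff ⇒ q·0+(1-q)·3 = q·8+(1-q)·1 ⇒ q(-8) = (1-q)(-2) ⇒ q = 1/5
P2 indiff ⇒ p·4+(1-p)·12 = p·6+(1-p)·0 ⇒ p(-2) = (1-p)(-12) ⇒ p = 6/7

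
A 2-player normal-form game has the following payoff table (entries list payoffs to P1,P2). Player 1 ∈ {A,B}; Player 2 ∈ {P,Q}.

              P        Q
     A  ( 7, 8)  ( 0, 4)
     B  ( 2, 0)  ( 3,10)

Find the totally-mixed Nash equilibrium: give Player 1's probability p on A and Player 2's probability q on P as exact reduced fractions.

P1 mixes 5/7 on A; P2 mixes 3/8 on P

P1 indiff ⇒ q·7+(1-q)·0 = q·2+(1-q)·3 ⇒ q(5) = (1-q)(3) ⇒ q = 3/8
P2 indiff ⇒ p·8+(1-p)·0 = p·4+(1-p)·10 ⇒ p(4) = (1-p)(10) ⇒ p = 5/7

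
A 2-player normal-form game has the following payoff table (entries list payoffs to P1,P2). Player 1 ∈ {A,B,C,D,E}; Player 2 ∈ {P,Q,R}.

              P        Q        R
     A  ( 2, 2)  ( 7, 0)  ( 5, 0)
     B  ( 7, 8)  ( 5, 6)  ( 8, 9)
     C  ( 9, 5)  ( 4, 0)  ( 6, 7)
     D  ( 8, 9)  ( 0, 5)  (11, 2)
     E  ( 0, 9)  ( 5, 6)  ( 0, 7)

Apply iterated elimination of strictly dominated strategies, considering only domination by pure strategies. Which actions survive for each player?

Remaining: P1:{C,D} P2:{P,R}

P1 drop E (A beats it: P:2>0 Q:7>5 R:5>0)
P2 drop Q (P beats it: A:2>0 B:8>6 C:5>0 D:9>5)
P1 drop A (B beats it: P:7>2 R:8>5)
P1 drop B (D beats it: P:8>7 R:11>8)
P1→{C,D} P2→{P,R}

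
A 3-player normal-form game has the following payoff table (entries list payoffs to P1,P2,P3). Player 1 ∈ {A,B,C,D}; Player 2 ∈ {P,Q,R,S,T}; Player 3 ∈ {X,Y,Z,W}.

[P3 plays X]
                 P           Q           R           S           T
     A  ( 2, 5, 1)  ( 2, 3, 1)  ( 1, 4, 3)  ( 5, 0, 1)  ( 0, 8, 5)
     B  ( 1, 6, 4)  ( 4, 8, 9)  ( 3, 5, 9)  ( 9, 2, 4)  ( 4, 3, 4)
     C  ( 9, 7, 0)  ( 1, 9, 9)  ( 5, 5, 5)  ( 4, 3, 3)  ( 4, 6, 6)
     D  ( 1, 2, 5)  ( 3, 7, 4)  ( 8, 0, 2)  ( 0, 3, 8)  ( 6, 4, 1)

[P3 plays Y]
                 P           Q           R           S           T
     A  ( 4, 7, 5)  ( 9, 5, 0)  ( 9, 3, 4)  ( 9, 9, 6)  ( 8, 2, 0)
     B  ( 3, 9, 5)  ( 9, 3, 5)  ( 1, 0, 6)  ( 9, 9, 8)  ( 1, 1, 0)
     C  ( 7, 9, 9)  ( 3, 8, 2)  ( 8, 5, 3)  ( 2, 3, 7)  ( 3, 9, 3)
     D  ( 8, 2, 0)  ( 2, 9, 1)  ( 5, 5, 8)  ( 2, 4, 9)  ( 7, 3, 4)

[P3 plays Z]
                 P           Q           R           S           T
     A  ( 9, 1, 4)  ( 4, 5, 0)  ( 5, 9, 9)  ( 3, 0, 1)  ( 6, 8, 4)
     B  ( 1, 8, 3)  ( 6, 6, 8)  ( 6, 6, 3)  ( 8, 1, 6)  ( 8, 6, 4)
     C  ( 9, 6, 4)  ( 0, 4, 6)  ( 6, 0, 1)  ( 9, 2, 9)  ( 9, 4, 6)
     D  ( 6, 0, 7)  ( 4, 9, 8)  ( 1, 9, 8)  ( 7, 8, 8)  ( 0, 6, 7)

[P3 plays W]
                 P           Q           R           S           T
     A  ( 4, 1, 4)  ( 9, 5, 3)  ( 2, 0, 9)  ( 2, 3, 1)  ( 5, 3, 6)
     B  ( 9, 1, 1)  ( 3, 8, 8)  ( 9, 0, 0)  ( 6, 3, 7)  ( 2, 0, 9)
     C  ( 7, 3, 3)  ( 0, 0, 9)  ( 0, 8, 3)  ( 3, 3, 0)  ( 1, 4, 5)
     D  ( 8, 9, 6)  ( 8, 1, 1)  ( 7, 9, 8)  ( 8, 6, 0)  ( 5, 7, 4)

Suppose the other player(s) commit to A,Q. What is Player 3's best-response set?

BR_3 = {W}

u_3(X vs A,Q) = 1
u_3(Y vs A,Q) = 0
u_3(Z vs A,Q) = 0
u_3(W vs A,Q) = 3
max payoff 3 at {W}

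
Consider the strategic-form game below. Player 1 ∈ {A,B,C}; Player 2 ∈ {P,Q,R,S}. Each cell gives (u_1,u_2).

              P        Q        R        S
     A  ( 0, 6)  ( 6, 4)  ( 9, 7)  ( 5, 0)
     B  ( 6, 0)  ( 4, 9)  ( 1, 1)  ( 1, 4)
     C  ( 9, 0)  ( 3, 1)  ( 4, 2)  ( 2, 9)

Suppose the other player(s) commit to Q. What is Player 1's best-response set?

argmax u_1 = {A}

u_1(A vs Q) = 6
u_1(B vs Q) = 4
u_1(C vs Q) = 3
max payoff 6 at {A}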